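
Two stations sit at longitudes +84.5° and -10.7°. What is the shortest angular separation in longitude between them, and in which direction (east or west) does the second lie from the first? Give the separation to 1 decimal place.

95.2° west

Raw difference: -10.7 − 84.5 = -95.2°.
Normalise into (−180°, 180°]: -95.2° stays -95.2°.
Negative ⇒ the second point lies to the west; separation 95.2°.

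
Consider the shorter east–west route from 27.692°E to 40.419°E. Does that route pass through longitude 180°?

No

Signed shortest Δλ = ((40.419 − 27.692 + 180) mod 360) − 180 = 12.727°.
Going east by 12.727° from +27.692° reaches +40.419° without touching 180°.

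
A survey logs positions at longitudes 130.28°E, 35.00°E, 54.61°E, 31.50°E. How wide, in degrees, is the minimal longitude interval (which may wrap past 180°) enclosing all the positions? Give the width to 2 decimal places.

Sort the longitudes: +31.50°, +35.00°, +54.61°, +130.28°.
Eastward gaps between consecutive values (wrapping around): 3.50°, 19.61°, 75.67°, 261.22°.
Largest gap = 261.22° ⇒ minimal covering band is its complement: 360° − 261.22° = 98.78°.
Band runs from +31.50° eastward to +130.28°.

98.78°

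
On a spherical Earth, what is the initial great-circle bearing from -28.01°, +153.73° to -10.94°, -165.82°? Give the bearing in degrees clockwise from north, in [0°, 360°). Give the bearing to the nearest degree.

Δλ = -165.82 − 153.73 = -319.55°; wrapped into (−180°, 180°]: 40.45°.
θ = atan2( sin Δλ · cos φ₂ , cos φ₁ · sin φ₂ − sin φ₁ · cos φ₂ · cos Δλ )
  = atan2(0.63699, 0.18333) = 73.944° → normalised to [0°, 360°): 73.944°.

74°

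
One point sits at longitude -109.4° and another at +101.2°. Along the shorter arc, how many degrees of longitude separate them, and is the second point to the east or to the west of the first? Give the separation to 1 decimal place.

Raw difference: 101.2 − -109.4 = 210.6°.
Normalise into (−180°, 180°]: 210.6° − 360° = -149.4°.
Negative ⇒ the second point lies to the west; separation 149.4°.

149.4° west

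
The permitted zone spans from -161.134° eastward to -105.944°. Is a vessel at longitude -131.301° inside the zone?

Yes

Band width going east from -161.134° to -105.944°: ((-105.944 − -161.134) mod 360) = 55.190°.
Offset of -131.301° east of the west edge: ((-131.301 − -161.134) mod 360) = 29.833°.
29.833° ≤ 55.190° ⇒ inside.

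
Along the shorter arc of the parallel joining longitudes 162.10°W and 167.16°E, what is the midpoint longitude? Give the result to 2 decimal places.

177.47°W

Signed shortest Δλ from -162.10° to +167.16° is -30.74°.
Midpoint longitude = -162.10° + (-30.74°)/2 = -162.10° − 15.37° = -177.47°.
(The naïve average (-162.10 + +167.16)/2 = 2.53° is on the wrong side of the globe.)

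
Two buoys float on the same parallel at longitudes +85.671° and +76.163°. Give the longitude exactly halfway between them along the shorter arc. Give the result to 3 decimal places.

Signed shortest Δλ from +85.671° to +76.163° is -9.508°.
Midpoint longitude = +85.671° + (-9.508°)/2 = +85.671° − 4.754° = +80.917°.

+80.917°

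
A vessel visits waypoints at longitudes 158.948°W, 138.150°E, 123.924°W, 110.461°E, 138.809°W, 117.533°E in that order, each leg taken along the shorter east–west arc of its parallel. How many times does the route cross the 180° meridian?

Leg 1: -158.948° → +138.150°, shortest Δλ = -62.902° (west) — crosses 180°.
Leg 2: +138.150° → -123.924°, shortest Δλ = 97.926° (east) — crosses 180°.
Leg 3: -123.924° → +110.461°, shortest Δλ = -125.615° (west) — crosses 180°.
Leg 4: +110.461° → -138.809°, shortest Δλ = 110.73° (east) — crosses 180°.
Leg 5: -138.809° → +117.533°, shortest Δλ = -103.658° (west) — crosses 180°.
Total crossings: 5.

5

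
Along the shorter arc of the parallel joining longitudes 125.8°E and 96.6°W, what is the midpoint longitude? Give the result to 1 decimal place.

Signed shortest Δλ from +125.8° to -96.6° is +137.6°.
Midpoint longitude = +125.8° + (+137.6°)/2 = +125.8° + 68.8° = +194.6°.
Normalise into (−180°, 180°]: -165.4°.
(The naïve average (+125.8 + -96.6)/2 = 14.6° is on the wrong side of the globe.)

165.4°W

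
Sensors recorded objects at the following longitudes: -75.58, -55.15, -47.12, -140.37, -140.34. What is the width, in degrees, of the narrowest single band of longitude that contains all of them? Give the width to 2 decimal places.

Sort the longitudes: -140.37°, -140.34°, -75.58°, -55.15°, -47.12°.
Eastward gaps between consecutive values (wrapping around): 0.03°, 64.76°, 20.43°, 8.03°, 266.75°.
Largest gap = 266.75° ⇒ minimal covering band is its complement: 360° − 266.75° = 93.25°.
Band runs from -140.37° eastward to -47.12°.

93.25°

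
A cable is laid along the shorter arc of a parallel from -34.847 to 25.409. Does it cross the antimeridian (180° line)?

Signed shortest Δλ = ((25.409 − -34.847 + 180) mod 360) − 180 = 60.256°.
Going east by 60.256° from -34.847° reaches +25.409° without touching 180°.

No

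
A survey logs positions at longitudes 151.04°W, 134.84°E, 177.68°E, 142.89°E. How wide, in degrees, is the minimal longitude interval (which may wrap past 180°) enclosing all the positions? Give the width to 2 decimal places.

74.12°

Sort the longitudes: -151.04°, +134.84°, +142.89°, +177.68°.
Eastward gaps between consecutive values (wrapping around): 285.88°, 8.05°, 34.79°, 31.28°.
Largest gap = 285.88° ⇒ minimal covering band is its complement: 360° − 285.88° = 74.12°.
Band runs from +134.84° eastward to -151.04°, crossing the antimeridian.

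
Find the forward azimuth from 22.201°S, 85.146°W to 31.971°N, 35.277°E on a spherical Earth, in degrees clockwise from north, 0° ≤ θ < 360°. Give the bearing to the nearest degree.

Δλ = 35.277 − -85.146 = 120.423°.
θ = atan2( sin Δλ · cos φ₂ , cos φ₁ · sin φ₂ − sin φ₁ · cos φ₂ · cos Δλ )
  = atan2(0.73151, 0.32792) = 65.854° → normalised to [0°, 360°): 65.854°.

66°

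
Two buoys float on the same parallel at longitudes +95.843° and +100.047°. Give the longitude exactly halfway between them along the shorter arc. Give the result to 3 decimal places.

Signed shortest Δλ from +95.843° to +100.047° is +4.204°.
Midpoint longitude = +95.843° + (+4.204°)/2 = +95.843° + 2.102° = +97.945°.

+97.945°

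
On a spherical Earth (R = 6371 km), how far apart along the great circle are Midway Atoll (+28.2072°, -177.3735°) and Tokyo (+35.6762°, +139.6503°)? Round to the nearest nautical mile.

2217 nmi

Δλ = 139.6503 − -177.3735 = 317.0238°; wrapped into (−180°, 180°]: -42.9762°.
Δφ = 35.6762 − 28.2072 = 7.4690°.
a = sin²(Δφ/2) + cos φ₁ · cos φ₂ · sin²(Δλ/2) = 0.100297.
c = 2·atan2(√a, √(1−a)) = 0.64449 rad → d = 6371·c ≈ 4106.05 km ≈ 2217.09 nmi.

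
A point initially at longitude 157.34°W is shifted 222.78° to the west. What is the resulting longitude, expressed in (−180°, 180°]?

Start at -157.34°; shift −222.78° → -380.12°.
-380.12° lies outside (−180°, 180°]; add 360° → -20.12°.

20.12°W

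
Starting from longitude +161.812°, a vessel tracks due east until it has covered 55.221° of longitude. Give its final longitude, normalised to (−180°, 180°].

-142.967°

Start at +161.812°; shift +55.221° → +217.033°.
+217.033° lies outside (−180°, 180°]; subtract 360° → -142.967°.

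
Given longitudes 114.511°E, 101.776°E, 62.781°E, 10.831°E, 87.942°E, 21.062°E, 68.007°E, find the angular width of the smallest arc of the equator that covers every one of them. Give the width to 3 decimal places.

Sort the longitudes: +10.831°, +21.062°, +62.781°, +68.007°, +87.942°, +101.776°, +114.511°.
Eastward gaps between consecutive values (wrapping around): 10.231°, 41.719°, 5.226°, 19.935°, 13.834°, 12.735°, 256.320°.
Largest gap = 256.320° ⇒ minimal covering band is its complement: 360° − 256.320° = 103.680°.
Band runs from +10.831° eastward to +114.511°.

103.680°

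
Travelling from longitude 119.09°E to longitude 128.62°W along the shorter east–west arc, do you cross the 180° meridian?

Yes

Naïve |-128.62 − 119.09| = 247.71° > 180°, so the shorter arc goes the other way round — across 180°.
Signed shortest Δλ = ((-128.62 − 119.09 + 180) mod 360) − 180 = 112.29°.
Going east by 112.29° from +119.09° passes through 180° before reaching -128.62°.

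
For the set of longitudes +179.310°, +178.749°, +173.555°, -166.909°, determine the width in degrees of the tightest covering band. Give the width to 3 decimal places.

19.536°

Sort the longitudes: -166.909°, +173.555°, +178.749°, +179.310°.
Eastward gaps between consecutive values (wrapping around): 340.464°, 5.194°, 0.561°, 13.781°.
Largest gap = 340.464° ⇒ minimal covering band is its complement: 360° − 340.464° = 19.536°.
Band runs from +173.555° eastward to -166.909°, crossing the antimeridian.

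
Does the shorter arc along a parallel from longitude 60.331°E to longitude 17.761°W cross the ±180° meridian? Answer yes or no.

No

Signed shortest Δλ = ((-17.761 − 60.331 + 180) mod 360) − 180 = -78.092°.
Going west by 78.092° from +60.331° reaches -17.761° without touching 180°.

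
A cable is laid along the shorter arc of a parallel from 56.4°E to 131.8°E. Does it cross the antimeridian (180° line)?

No

Signed shortest Δλ = ((131.8 − 56.4 + 180) mod 360) − 180 = 75.4°.
Going east by 75.4° from +56.4° reaches +131.8° without touching 180°.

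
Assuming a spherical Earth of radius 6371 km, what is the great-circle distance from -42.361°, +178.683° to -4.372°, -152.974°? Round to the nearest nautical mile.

2737 nmi

Δλ = -152.974 − 178.683 = -331.657°; wrapped into (−180°, 180°]: 28.343°.
Δφ = -4.372 − -42.361 = 37.989°.
a = sin²(Δφ/2) + cos φ₁ · cos φ₂ · sin²(Δλ/2) = 0.150097.
c = 2·atan2(√a, √(1−a)) = 0.79567 rad → d = 6371·c ≈ 5069.21 km ≈ 2737.15 nmi.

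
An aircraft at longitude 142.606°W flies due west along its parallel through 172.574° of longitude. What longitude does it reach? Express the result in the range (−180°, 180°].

44.820°E

Start at -142.606°; shift −172.574° → -315.180°.
-315.180° lies outside (−180°, 180°]; add 360° → +44.820°.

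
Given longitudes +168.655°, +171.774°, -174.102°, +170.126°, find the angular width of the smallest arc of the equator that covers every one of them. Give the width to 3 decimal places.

17.243°

Sort the longitudes: -174.102°, +168.655°, +170.126°, +171.774°.
Eastward gaps between consecutive values (wrapping around): 342.757°, 1.471°, 1.648°, 14.124°.
Largest gap = 342.757° ⇒ minimal covering band is its complement: 360° − 342.757° = 17.243°.
Band runs from +168.655° eastward to -174.102°, crossing the antimeridian.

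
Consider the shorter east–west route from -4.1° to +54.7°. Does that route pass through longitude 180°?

No

Signed shortest Δλ = ((54.7 − -4.1 + 180) mod 360) − 180 = 58.8°.
Going east by 58.8° from -4.1° reaches +54.7° without touching 180°.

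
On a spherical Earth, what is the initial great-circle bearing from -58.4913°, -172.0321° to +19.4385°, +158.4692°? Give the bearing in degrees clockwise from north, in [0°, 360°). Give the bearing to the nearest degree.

332°

Δλ = 158.4692 − -172.0321 = 330.5013°; wrapped into (−180°, 180°]: -29.4987°.
θ = atan2( sin Δλ · cos φ₂ , cos φ₁ · sin φ₂ − sin φ₁ · cos φ₂ · cos Δλ )
  = atan2(-0.46434, 0.87367) = -27.990° → normalised to [0°, 360°): 332.010°.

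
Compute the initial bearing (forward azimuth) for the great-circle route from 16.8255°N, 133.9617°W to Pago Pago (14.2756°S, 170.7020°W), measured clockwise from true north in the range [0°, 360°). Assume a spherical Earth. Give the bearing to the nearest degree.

Δλ = -170.7020 − -133.9617 = -36.7403°.
θ = atan2( sin Δλ · cos φ₂ , cos φ₁ · sin φ₂ − sin φ₁ · cos φ₂ · cos Δλ )
  = atan2(-0.57972, -0.46083) = -128.482° → normalised to [0°, 360°): 231.518°.

232°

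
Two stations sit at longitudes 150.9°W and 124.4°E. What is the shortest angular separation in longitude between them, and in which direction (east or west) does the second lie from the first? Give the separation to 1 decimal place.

84.7° west

Raw difference: 124.4 − -150.9 = 275.3°.
Normalise into (−180°, 180°]: 275.3° − 360° = -84.7°.
Negative ⇒ the second point lies to the west; separation 84.7°.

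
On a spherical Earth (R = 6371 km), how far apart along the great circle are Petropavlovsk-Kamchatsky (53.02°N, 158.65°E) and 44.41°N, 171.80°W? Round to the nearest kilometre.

Δλ = -171.80 − 158.65 = -330.45°; wrapped into (−180°, 180°]: 29.55°.
Δφ = 44.41 − 53.02 = -8.61°.
a = sin²(Δφ/2) + cos φ₁ · cos φ₂ · sin²(Δλ/2) = 0.033582.
c = 2·atan2(√a, √(1−a)) = 0.36859 rad → d = 6371·c ≈ 2348.29 km.

2348 km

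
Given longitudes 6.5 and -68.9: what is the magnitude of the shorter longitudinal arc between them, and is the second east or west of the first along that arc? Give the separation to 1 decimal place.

75.4° west

Raw difference: -68.9 − 6.5 = -75.4°.
Normalise into (−180°, 180°]: -75.4° stays -75.4°.
Negative ⇒ the second point lies to the west; separation 75.4°.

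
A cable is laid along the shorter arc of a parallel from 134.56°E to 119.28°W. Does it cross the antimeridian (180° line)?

Yes

Naïve |-119.28 − 134.56| = 253.84° > 180°, so the shorter arc goes the other way round — across 180°.
Signed shortest Δλ = ((-119.28 − 134.56 + 180) mod 360) − 180 = 106.16°.
Going east by 106.16° from +134.56° passes through 180° before reaching -119.28°.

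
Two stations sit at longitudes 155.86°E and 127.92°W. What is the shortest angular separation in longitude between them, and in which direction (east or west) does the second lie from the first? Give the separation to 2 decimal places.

76.22° east

Raw difference: -127.92 − 155.86 = -283.78°.
Normalise into (−180°, 180°]: -283.78° + 360° = 76.22°.
Positive ⇒ the second point lies to the east; separation 76.22°.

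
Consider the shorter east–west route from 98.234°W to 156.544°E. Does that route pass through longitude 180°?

Naïve |156.544 − -98.234| = 254.778° > 180°, so the shorter arc goes the other way round — across 180°.
Signed shortest Δλ = ((156.544 − -98.234 + 180) mod 360) − 180 = -105.222°.
Going west by 105.222° from -98.234° passes through 180° before reaching +156.544°.

Yes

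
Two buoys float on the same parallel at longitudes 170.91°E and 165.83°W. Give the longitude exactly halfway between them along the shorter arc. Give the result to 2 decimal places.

Signed shortest Δλ from +170.91° to -165.83° is +23.26°.
Midpoint longitude = +170.91° + (+23.26°)/2 = +170.91° + 11.63° = +182.54°.
Normalise into (−180°, 180°]: -177.46°.
(The naïve average (+170.91 + -165.83)/2 = 2.54° is on the wrong side of the globe.)

177.46°W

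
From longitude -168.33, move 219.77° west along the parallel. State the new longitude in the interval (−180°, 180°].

-28.10°

Start at -168.33°; shift −219.77° → -388.10°.
-388.10° lies outside (−180°, 180°]; add 360° → -28.10°.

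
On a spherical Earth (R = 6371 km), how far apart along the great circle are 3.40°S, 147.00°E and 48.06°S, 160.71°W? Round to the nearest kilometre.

7018 km

Δλ = -160.71 − 147.00 = -307.71°; wrapped into (−180°, 180°]: 52.29°.
Δφ = -48.06 − -3.40 = -44.66°.
a = sin²(Δφ/2) + cos φ₁ · cos φ₂ · sin²(Δλ/2) = 0.273899.
c = 2·atan2(√a, √(1−a)) = 1.10156 rad → d = 6371·c ≈ 7018.06 km.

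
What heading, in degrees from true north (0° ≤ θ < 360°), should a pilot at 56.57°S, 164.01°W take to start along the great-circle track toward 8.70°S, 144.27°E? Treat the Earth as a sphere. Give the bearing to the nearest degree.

299°

Δλ = 144.27 − -164.01 = 308.28°; wrapped into (−180°, 180°]: -51.72°.
θ = atan2( sin Δλ · cos φ₂ , cos φ₁ · sin φ₂ − sin φ₁ · cos φ₂ · cos Δλ )
  = atan2(-0.77596, 0.42773) = -61.135° → normalised to [0°, 360°): 298.865°.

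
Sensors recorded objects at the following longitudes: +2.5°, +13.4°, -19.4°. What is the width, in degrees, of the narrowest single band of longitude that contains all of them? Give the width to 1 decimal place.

Sort the longitudes: -19.4°, +2.5°, +13.4°.
Eastward gaps between consecutive values (wrapping around): 21.9°, 10.9°, 327.2°.
Largest gap = 327.2° ⇒ minimal covering band is its complement: 360° − 327.2° = 32.8°.
Band runs from -19.4° eastward to +13.4°.

32.8°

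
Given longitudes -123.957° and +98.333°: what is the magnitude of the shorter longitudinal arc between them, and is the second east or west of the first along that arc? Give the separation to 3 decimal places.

137.710° west

Raw difference: 98.333 − -123.957 = 222.29°.
Normalise into (−180°, 180°]: 222.29° − 360° = -137.71°.
Negative ⇒ the second point lies to the west; separation 137.710°.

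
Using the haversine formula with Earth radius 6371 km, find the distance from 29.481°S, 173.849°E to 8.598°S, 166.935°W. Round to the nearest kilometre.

Δλ = -166.935 − 173.849 = -340.784°; wrapped into (−180°, 180°]: 19.216°.
Δφ = -8.598 − -29.481 = 20.883°.
a = sin²(Δφ/2) + cos φ₁ · cos φ₂ · sin²(Δλ/2) = 0.056823.
c = 2·atan2(√a, √(1−a)) = 0.48139 rad → d = 6371·c ≈ 3066.91 km.

3067 km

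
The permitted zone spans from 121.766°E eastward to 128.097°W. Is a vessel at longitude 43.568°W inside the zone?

Band width going east from +121.766° to -128.097°: ((-128.097 − 121.766) mod 360) = 110.137°.
Offset of -43.568° east of the west edge: ((-43.568 − 121.766) mod 360) = 194.666°.
194.666° > 110.137° ⇒ outside.

No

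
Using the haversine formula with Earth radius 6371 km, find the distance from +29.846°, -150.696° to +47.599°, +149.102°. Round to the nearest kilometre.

5431 km

Δλ = 149.102 − -150.696 = 299.798°; wrapped into (−180°, 180°]: -60.202°.
Δφ = 47.599 − 29.846 = 17.753°.
a = sin²(Δφ/2) + cos φ₁ · cos φ₂ · sin²(Δλ/2) = 0.170923.
c = 2·atan2(√a, √(1−a)) = 0.85243 rad → d = 6371·c ≈ 5430.85 km.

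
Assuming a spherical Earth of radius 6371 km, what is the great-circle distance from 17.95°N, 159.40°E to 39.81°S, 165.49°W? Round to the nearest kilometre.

7382 km

Δλ = -165.49 − 159.40 = -324.89°; wrapped into (−180°, 180°]: 35.11°.
Δφ = -39.81 − 17.95 = -57.76°.
a = sin²(Δφ/2) + cos φ₁ · cos φ₂ · sin²(Δλ/2) = 0.299750.
c = 2·atan2(√a, √(1−a)) = 1.15873 rad → d = 6371·c ≈ 7382.29 km.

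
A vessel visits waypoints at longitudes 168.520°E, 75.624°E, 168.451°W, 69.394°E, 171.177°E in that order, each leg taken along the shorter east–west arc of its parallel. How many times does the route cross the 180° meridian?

Leg 1: +168.520° → +75.624°, shortest Δλ = -92.896° (west) — does not cross 180°.
Leg 2: +75.624° → -168.451°, shortest Δλ = 115.925° (east) — crosses 180°.
Leg 3: -168.451° → +69.394°, shortest Δλ = -122.155° (west) — crosses 180°.
Leg 4: +69.394° → +171.177°, shortest Δλ = 101.783° (east) — does not cross 180°.
Total crossings: 2.

2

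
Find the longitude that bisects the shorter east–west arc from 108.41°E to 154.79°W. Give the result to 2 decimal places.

Signed shortest Δλ from +108.41° to -154.79° is +96.80°.
Midpoint longitude = +108.41° + (+96.80°)/2 = +108.41° + 48.40° = +156.81°.
(The naïve average (+108.41 + -154.79)/2 = -23.19° is on the wrong side of the globe.)

156.81°E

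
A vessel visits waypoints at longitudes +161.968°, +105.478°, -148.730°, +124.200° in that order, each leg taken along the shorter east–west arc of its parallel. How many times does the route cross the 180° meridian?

2

Leg 1: +161.968° → +105.478°, shortest Δλ = -56.49° (west) — does not cross 180°.
Leg 2: +105.478° → -148.730°, shortest Δλ = 105.792° (east) — crosses 180°.
Leg 3: -148.730° → +124.200°, shortest Δλ = -87.07° (west) — crosses 180°.
Total crossings: 2.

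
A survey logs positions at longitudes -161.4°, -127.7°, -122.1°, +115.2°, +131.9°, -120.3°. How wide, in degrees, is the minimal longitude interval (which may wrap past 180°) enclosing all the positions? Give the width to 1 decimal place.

124.5°

Sort the longitudes: -161.4°, -127.7°, -122.1°, -120.3°, +115.2°, +131.9°.
Eastward gaps between consecutive values (wrapping around): 33.7°, 5.6°, 1.8°, 235.5°, 16.7°, 66.7°.
Largest gap = 235.5° ⇒ minimal covering band is its complement: 360° − 235.5° = 124.5°.
Band runs from +115.2° eastward to -120.3°, crossing the antimeridian.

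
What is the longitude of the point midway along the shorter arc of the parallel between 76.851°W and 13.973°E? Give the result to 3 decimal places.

31.439°W

Signed shortest Δλ from -76.851° to +13.973° is +90.824°.
Midpoint longitude = -76.851° + (+90.824°)/2 = -76.851° + 45.412° = -31.439°.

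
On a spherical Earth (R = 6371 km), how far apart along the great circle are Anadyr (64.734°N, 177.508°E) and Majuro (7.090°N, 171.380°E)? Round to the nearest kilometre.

Δλ = 171.380 − 177.508 = -6.128°.
Δφ = 7.090 − 64.734 = -57.644°.
a = sin²(Δφ/2) + cos φ₁ · cos φ₂ · sin²(Δλ/2) = 0.233621.
c = 2·atan2(√a, √(1−a)) = 1.00894 rad → d = 6371·c ≈ 6427.96 km.

6428 km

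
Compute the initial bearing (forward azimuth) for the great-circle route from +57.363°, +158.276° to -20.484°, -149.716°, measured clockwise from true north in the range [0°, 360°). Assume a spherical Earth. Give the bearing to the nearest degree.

132°

Δλ = -149.716 − 158.276 = -307.992°; wrapped into (−180°, 180°]: 52.008°.
θ = atan2( sin Δλ · cos φ₂ , cos φ₁ · sin φ₂ − sin φ₁ · cos φ₂ · cos Δλ )
  = atan2(0.73827, -0.67431) = 132.408° → normalised to [0°, 360°): 132.408°.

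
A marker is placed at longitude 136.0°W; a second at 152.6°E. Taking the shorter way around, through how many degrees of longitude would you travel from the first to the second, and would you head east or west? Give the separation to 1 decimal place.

Raw difference: 152.6 − -136.0 = 288.6°.
Normalise into (−180°, 180°]: 288.6° − 360° = -71.4°.
Negative ⇒ the second point lies to the west; separation 71.4°.

71.4° west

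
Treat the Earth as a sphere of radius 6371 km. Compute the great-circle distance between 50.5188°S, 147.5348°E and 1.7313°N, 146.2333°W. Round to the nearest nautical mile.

4595 nmi

Δλ = -146.2333 − 147.5348 = -293.7681°; wrapped into (−180°, 180°]: 66.2319°.
Δφ = 1.7313 − -50.5188 = 52.2501°.
a = sin²(Δφ/2) + cos φ₁ · cos φ₂ · sin²(Δλ/2) = 0.383588.
c = 2·atan2(√a, √(1−a)) = 1.33582 rad → d = 6371·c ≈ 8510.48 km ≈ 4595.29 nmi.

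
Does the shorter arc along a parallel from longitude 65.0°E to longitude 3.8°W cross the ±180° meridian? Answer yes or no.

Signed shortest Δλ = ((-3.8 − 65.0 + 180) mod 360) − 180 = -68.8°.
Going west by 68.8° from +65.0° reaches -3.8° without touching 180°.

No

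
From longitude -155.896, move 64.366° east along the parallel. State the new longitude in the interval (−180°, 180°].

Start at -155.896°; shift +64.366° → -91.530°.
-91.530° already lies in (−180°, 180°].

-91.530°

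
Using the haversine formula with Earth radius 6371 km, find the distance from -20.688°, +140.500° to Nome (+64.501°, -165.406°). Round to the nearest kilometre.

Δλ = -165.406 − 140.500 = -305.906°; wrapped into (−180°, 180°]: 54.094°.
Δφ = 64.501 − -20.688 = 85.189°.
a = sin²(Δφ/2) + cos φ₁ · cos φ₂ · sin²(Δλ/2) = 0.541340.
c = 2·atan2(√a, √(1−a)) = 1.65357 rad → d = 6371·c ≈ 10534.90 km.

10535 km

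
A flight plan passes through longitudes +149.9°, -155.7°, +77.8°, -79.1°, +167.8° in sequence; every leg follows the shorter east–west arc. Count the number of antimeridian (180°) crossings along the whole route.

Leg 1: +149.9° → -155.7°, shortest Δλ = 54.4° (east) — crosses 180°.
Leg 2: -155.7° → +77.8°, shortest Δλ = -126.5° (west) — crosses 180°.
Leg 3: +77.8° → -79.1°, shortest Δλ = -156.9° (west) — does not cross 180°.
Leg 4: -79.1° → +167.8°, shortest Δλ = -113.1° (west) — crosses 180°.
Total crossings: 3.

3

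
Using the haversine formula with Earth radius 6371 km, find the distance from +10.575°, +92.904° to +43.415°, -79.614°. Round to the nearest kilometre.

13964 km

Δλ = -79.614 − 92.904 = -172.518°.
Δφ = 43.415 − 10.575 = 32.840°.
a = sin²(Δφ/2) + cos φ₁ · cos φ₂ · sin²(Δλ/2) = 0.790923.
c = 2·atan2(√a, √(1−a)) = 2.19179 rad → d = 6371·c ≈ 13963.92 km.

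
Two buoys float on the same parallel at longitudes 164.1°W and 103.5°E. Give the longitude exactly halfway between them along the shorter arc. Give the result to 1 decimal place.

149.7°E

Signed shortest Δλ from -164.1° to +103.5° is -92.4°.
Midpoint longitude = -164.1° + (-92.4°)/2 = -164.1° − 46.2° = -210.3°.
Normalise into (−180°, 180°]: +149.7°.
(The naïve average (-164.1 + +103.5)/2 = -30.3° is on the wrong side of the globe.)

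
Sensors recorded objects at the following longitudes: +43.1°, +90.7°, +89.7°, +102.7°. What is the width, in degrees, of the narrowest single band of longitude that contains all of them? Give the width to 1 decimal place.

Sort the longitudes: +43.1°, +89.7°, +90.7°, +102.7°.
Eastward gaps between consecutive values (wrapping around): 46.6°, 1.0°, 12.0°, 300.4°.
Largest gap = 300.4° ⇒ minimal covering band is its complement: 360° − 300.4° = 59.6°.
Band runs from +43.1° eastward to +102.7°.

59.6°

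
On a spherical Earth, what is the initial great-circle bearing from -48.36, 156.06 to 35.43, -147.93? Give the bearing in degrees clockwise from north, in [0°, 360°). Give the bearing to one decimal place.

Δλ = -147.93 − 156.06 = -303.99°; wrapped into (−180°, 180°]: 56.01°.
θ = atan2( sin Δλ · cos φ₂ , cos φ₁ · sin φ₂ − sin φ₁ · cos φ₂ · cos Δλ )
  = atan2(0.67560, 0.72562) = 42.956° → normalised to [0°, 360°): 42.956°.

43.0°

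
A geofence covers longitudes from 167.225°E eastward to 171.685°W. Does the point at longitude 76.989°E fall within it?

Band width going east from +167.225° to -171.685°: ((-171.685 − 167.225) mod 360) = 21.090°.
Offset of +76.989° east of the west edge: ((76.989 − 167.225) mod 360) = 269.764°.
269.764° > 21.090° ⇒ outside.

No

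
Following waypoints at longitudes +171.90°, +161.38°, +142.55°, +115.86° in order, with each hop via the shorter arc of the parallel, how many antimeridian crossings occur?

Leg 1: +171.90° → +161.38°, shortest Δλ = -10.52° (west) — does not cross 180°.
Leg 2: +161.38° → +142.55°, shortest Δλ = -18.83° (west) — does not cross 180°.
Leg 3: +142.55° → +115.86°, shortest Δλ = -26.69° (west) — does not cross 180°.
Total crossings: 0.

0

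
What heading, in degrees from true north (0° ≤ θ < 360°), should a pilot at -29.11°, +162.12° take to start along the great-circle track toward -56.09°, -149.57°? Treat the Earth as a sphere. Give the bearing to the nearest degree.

143°

Δλ = -149.57 − 162.12 = -311.69°; wrapped into (−180°, 180°]: 48.31°.
θ = atan2( sin Δλ · cos φ₂ , cos φ₁ · sin φ₂ − sin φ₁ · cos φ₂ · cos Δλ )
  = atan2(0.41661, -0.54457) = 142.583° → normalised to [0°, 360°): 142.583°.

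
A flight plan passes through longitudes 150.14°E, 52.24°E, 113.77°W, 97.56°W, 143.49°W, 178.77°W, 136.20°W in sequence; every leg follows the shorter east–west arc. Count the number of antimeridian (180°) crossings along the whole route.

0

Leg 1: +150.14° → +52.24°, shortest Δλ = -97.9° (west) — does not cross 180°.
Leg 2: +52.24° → -113.77°, shortest Δλ = -166.01° (west) — does not cross 180°.
Leg 3: -113.77° → -97.56°, shortest Δλ = 16.21° (east) — does not cross 180°.
Leg 4: -97.56° → -143.49°, shortest Δλ = -45.93° (west) — does not cross 180°.
Leg 5: -143.49° → -178.77°, shortest Δλ = -35.28° (west) — does not cross 180°.
Leg 6: -178.77° → -136.20°, shortest Δλ = 42.57° (east) — does not cross 180°.
Total crossings: 0.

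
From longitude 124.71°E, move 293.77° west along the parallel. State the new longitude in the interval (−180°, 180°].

Start at +124.71°; shift −293.77° → -169.06°.
-169.06° already lies in (−180°, 180°].

169.06°W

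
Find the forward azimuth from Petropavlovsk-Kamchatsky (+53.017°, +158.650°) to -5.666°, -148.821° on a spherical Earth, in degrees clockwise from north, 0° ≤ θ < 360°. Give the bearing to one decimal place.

Δλ = -148.821 − 158.650 = -307.471°; wrapped into (−180°, 180°]: 52.529°.
θ = atan2( sin Δλ · cos φ₂ , cos φ₁ · sin φ₂ − sin φ₁ · cos φ₂ · cos Δλ )
  = atan2(0.78978, -0.54299) = 124.509° → normalised to [0°, 360°): 124.509°.

124.5°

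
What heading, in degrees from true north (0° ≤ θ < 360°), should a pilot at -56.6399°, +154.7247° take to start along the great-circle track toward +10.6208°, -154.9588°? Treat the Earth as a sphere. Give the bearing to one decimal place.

50.4°

Δλ = -154.9588 − 154.7247 = -309.6835°; wrapped into (−180°, 180°]: 50.3165°.
θ = atan2( sin Δλ · cos φ₂ , cos φ₁ · sin φ₂ − sin φ₁ · cos φ₂ · cos Δλ )
  = atan2(0.75640, 0.62555) = 50.409° → normalised to [0°, 360°): 50.409°.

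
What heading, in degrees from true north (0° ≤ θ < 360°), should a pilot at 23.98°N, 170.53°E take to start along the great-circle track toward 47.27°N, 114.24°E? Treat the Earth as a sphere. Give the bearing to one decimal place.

312.5°

Δλ = 114.24 − 170.53 = -56.29°.
θ = atan2( sin Δλ · cos φ₂ , cos φ₁ · sin φ₂ − sin φ₁ · cos φ₂ · cos Δλ )
  = atan2(-0.56445, 0.51811) = -47.451° → normalised to [0°, 360°): 312.549°.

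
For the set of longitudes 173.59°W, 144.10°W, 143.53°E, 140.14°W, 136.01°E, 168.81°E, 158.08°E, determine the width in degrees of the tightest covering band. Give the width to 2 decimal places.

Sort the longitudes: -173.59°, -144.10°, -140.14°, +136.01°, +143.53°, +158.08°, +168.81°.
Eastward gaps between consecutive values (wrapping around): 29.49°, 3.96°, 276.15°, 7.52°, 14.55°, 10.73°, 17.60°.
Largest gap = 276.15° ⇒ minimal covering band is its complement: 360° − 276.15° = 83.85°.
Band runs from +136.01° eastward to -140.14°, crossing the antimeridian.

83.85°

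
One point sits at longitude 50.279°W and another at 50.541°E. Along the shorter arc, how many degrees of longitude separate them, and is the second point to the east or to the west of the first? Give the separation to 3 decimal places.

100.820° east

Raw difference: 50.541 − -50.279 = 100.82°.
Normalise into (−180°, 180°]: 100.82° stays 100.82°.
Positive ⇒ the second point lies to the east; separation 100.820°.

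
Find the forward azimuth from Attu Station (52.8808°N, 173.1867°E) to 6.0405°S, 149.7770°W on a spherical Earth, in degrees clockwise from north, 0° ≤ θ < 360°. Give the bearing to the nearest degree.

Δλ = -149.7770 − 173.1867 = -322.9637°; wrapped into (−180°, 180°]: 37.0363°.
θ = atan2( sin Δλ · cos φ₂ , cos φ₁ · sin φ₂ − sin φ₁ · cos φ₂ · cos Δλ )
  = atan2(0.59898, -0.69648) = 139.304° → normalised to [0°, 360°): 139.304°.

139°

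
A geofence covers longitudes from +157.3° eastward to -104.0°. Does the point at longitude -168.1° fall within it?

Band width going east from +157.3° to -104.0°: ((-104.0 − 157.3) mod 360) = 98.7°.
Offset of -168.1° east of the west edge: ((-168.1 − 157.3) mod 360) = 34.6°.
34.6° ≤ 98.7° ⇒ inside.

Yes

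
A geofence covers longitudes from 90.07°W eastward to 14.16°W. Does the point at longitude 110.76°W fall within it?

No

Band width going east from -90.07° to -14.16°: ((-14.16 − -90.07) mod 360) = 75.91°.
Offset of -110.76° east of the west edge: ((-110.76 − -90.07) mod 360) = 339.31°.
339.31° > 75.91° ⇒ outside.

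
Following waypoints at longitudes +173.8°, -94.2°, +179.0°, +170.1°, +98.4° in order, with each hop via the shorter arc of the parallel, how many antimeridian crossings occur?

2

Leg 1: +173.8° → -94.2°, shortest Δλ = 92.0° (east) — crosses 180°.
Leg 2: -94.2° → +179.0°, shortest Δλ = -86.8° (west) — crosses 180°.
Leg 3: +179.0° → +170.1°, shortest Δλ = -8.9° (west) — does not cross 180°.
Leg 4: +170.1° → +98.4°, shortest Δλ = -71.7° (west) — does not cross 180°.
Total crossings: 2.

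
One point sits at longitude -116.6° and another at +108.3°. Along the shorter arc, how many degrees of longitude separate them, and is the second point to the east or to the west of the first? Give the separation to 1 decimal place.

Raw difference: 108.3 − -116.6 = 224.9°.
Normalise into (−180°, 180°]: 224.9° − 360° = -135.1°.
Negative ⇒ the second point lies to the west; separation 135.1°.

135.1° west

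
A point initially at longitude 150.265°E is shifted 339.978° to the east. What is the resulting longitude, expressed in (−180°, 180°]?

130.243°E

Start at +150.265°; shift +339.978° → +490.243°.
+490.243° lies outside (−180°, 180°]; subtract 360° → +130.243°.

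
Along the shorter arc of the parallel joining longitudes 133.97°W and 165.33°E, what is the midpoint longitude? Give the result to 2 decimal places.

164.32°W

Signed shortest Δλ from -133.97° to +165.33° is -60.70°.
Midpoint longitude = -133.97° + (-60.70°)/2 = -133.97° − 30.35° = -164.32°.
(The naïve average (-133.97 + +165.33)/2 = 15.68° is on the wrong side of the globe.)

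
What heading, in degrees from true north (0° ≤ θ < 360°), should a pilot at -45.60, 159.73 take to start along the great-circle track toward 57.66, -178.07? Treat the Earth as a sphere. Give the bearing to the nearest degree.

12°

Δλ = -178.07 − 159.73 = -337.80°; wrapped into (−180°, 180°]: 22.20°.
θ = atan2( sin Δλ · cos φ₂ , cos φ₁ · sin φ₂ − sin φ₁ · cos φ₂ · cos Δλ )
  = atan2(0.20212, 0.94501) = 12.073° → normalised to [0°, 360°): 12.073°.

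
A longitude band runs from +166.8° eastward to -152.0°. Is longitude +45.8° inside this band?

No

Band width going east from +166.8° to -152.0°: ((-152.0 − 166.8) mod 360) = 41.2°.
Offset of +45.8° east of the west edge: ((45.8 − 166.8) mod 360) = 239.0°.
239.0° > 41.2° ⇒ outside.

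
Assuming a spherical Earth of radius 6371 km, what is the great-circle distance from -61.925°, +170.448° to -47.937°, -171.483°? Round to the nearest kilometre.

Δλ = -171.483 − 170.448 = -341.931°; wrapped into (−180°, 180°]: 18.069°.
Δφ = -47.937 − -61.925 = 13.988°.
a = sin²(Δφ/2) + cos φ₁ · cos φ₂ · sin²(Δλ/2) = 0.022601.
c = 2·atan2(√a, √(1−a)) = 0.30182 rad → d = 6371·c ≈ 1922.89 km.

1923 km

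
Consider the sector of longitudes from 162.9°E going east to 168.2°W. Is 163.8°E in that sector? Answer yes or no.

Yes

Band width going east from +162.9° to -168.2°: ((-168.2 − 162.9) mod 360) = 28.9°.
Offset of +163.8° east of the west edge: ((163.8 − 162.9) mod 360) = 0.9°.
0.9° ≤ 28.9° ⇒ inside.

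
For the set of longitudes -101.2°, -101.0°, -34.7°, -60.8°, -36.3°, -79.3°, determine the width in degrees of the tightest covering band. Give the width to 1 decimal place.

66.5°

Sort the longitudes: -101.2°, -101.0°, -79.3°, -60.8°, -36.3°, -34.7°.
Eastward gaps between consecutive values (wrapping around): 0.2°, 21.7°, 18.5°, 24.5°, 1.6°, 293.5°.
Largest gap = 293.5° ⇒ minimal covering band is its complement: 360° − 293.5° = 66.5°.
Band runs from -101.2° eastward to -34.7°.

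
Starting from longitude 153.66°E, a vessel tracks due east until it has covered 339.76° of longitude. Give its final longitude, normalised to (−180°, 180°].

133.42°E

Start at +153.66°; shift +339.76° → +493.42°.
+493.42° lies outside (−180°, 180°]; subtract 360° → +133.42°.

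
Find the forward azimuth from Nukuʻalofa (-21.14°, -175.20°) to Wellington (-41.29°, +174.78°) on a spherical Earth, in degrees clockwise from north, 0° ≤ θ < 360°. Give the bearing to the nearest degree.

201°

Δλ = 174.78 − -175.20 = 349.98°; wrapped into (−180°, 180°]: -10.02°.
θ = atan2( sin Δλ · cos φ₂ , cos φ₁ · sin φ₂ − sin φ₁ · cos φ₂ · cos Δλ )
  = atan2(-0.13073, -0.34861) = -159.443° → normalised to [0°, 360°): 200.557°.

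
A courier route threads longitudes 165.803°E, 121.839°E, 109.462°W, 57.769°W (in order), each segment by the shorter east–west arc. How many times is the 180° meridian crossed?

1

Leg 1: +165.803° → +121.839°, shortest Δλ = -43.964° (west) — does not cross 180°.
Leg 2: +121.839° → -109.462°, shortest Δλ = 128.699° (east) — crosses 180°.
Leg 3: -109.462° → -57.769°, shortest Δλ = 51.693° (east) — does not cross 180°.
Total crossings: 1.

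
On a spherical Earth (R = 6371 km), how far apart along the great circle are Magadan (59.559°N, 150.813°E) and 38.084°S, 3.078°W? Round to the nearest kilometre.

Δλ = -3.078 − 150.813 = -153.891°.
Δφ = -38.084 − 59.559 = -97.643°.
a = sin²(Δφ/2) + cos φ₁ · cos φ₂ · sin²(Δλ/2) = 0.944942.
c = 2·atan2(√a, √(1−a)) = 2.66789 rad → d = 6371·c ≈ 16997.11 km.

16997 km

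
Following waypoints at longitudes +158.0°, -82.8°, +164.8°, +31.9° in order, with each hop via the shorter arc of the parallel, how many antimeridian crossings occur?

Leg 1: +158.0° → -82.8°, shortest Δλ = 119.2° (east) — crosses 180°.
Leg 2: -82.8° → +164.8°, shortest Δλ = -112.4° (west) — crosses 180°.
Leg 3: +164.8° → +31.9°, shortest Δλ = -132.9° (west) — does not cross 180°.
Total crossings: 2.

2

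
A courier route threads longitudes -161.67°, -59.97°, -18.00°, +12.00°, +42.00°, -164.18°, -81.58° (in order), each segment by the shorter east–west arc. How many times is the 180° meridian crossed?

Leg 1: -161.67° → -59.97°, shortest Δλ = 101.7° (east) — does not cross 180°.
Leg 2: -59.97° → -18.00°, shortest Δλ = 41.97° (east) — does not cross 180°.
Leg 3: -18.00° → +12.00°, shortest Δλ = 30.0° (east) — does not cross 180°.
Leg 4: +12.00° → +42.00°, shortest Δλ = 30.0° (east) — does not cross 180°.
Leg 5: +42.00° → -164.18°, shortest Δλ = 153.82° (east) — crosses 180°.
Leg 6: -164.18° → -81.58°, shortest Δλ = 82.6° (east) — does not cross 180°.
Total crossings: 1.

1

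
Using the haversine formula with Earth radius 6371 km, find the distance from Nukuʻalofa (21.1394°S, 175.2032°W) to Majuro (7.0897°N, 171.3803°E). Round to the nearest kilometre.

Δλ = 171.3803 − -175.2032 = 346.5835°; wrapped into (−180°, 180°]: -13.4165°.
Δφ = 7.0897 − -21.1394 = 28.2291°.
a = sin²(Δφ/2) + cos φ₁ · cos φ₂ · sin²(Δλ/2) = 0.072098.
c = 2·atan2(√a, √(1−a)) = 0.54369 rad → d = 6371·c ≈ 3463.87 km.

3464 km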